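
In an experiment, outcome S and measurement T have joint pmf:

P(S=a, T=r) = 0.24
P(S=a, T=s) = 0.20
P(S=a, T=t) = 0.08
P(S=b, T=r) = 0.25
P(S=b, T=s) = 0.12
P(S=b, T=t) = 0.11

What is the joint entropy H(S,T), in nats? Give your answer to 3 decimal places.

1.710 nats

H(S,T) = −Σ p(x,y)·ln p(x,y) over all 6 cells.
  cell (a,r): −0.24·ln0.24 = 0.3425
  cell (a,s): −0.20·ln0.20 = 0.3219
  cell (a,t): −0.08·ln0.08 = 0.2021
  cell (b,r): −0.25·ln0.25 = 0.3466
  cell (b,s): −0.12·ln0.12 = 0.2544
  cell (b,t): −0.11·ln0.11 = 0.2428
Sum = 1.710 nats.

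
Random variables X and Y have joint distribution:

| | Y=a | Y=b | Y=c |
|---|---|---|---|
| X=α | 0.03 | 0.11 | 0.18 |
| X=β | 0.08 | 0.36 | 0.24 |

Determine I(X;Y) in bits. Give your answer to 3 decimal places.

0.029 bits

Marginals: p(X) = (0.3200, 0.6800), p(Y) = (0.1100, 0.4700, 0.4200).
I(X;Y) = Σ p(x,y)·log₂[p(x,y)/(p(x)p(y))].
  (α,a): 0.03·log₂(0.8523) = -0.0069
  (α,b): 0.11·log₂(0.7314) = -0.0496
  (α,c): 0.18·log₂(1.3393) = 0.0759
  (β,a): 0.08·log₂(1.0695) = 0.0078
  (β,b): 0.36·log₂(1.1264) = 0.0618
  (β,c): 0.24·log₂(0.8403) = -0.0602
Sum = 0.029 bits.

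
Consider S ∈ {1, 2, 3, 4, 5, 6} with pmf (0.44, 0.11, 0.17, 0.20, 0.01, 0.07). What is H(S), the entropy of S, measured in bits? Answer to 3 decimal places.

2.105 bits

H(S) = −Σ p·log₂ p.
  −(0.44)·log₂(0.44) = 0.5211
  −(0.11)·log₂(0.11) = 0.3503
  −(0.17)·log₂(0.17) = 0.4346
  −(0.20)·log₂(0.20) = 0.4644
  −(0.01)·log₂(0.01) = 0.0664
  −(0.07)·log₂(0.07) = 0.2686
Sum: 0.5211 + 0.3503 + 0.4346 + 0.4644 + 0.0664 + 0.2686 = 2.105 bits.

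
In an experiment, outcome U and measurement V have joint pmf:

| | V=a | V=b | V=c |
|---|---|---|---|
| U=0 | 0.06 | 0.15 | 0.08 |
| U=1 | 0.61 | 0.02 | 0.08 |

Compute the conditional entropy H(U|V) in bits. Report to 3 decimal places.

0.540 bits

Chain rule: H(U|V) = H(U,V) − H(V).
Marginals: p(U) = (0.2900, 0.7100), p(V) = (0.6700, 0.1700, 0.1600).
H(U,V) = 1.7850 bits; H(V) = 1.2447 bits.
H(U|V) = 1.7850 − 1.2447 = 0.540 bits.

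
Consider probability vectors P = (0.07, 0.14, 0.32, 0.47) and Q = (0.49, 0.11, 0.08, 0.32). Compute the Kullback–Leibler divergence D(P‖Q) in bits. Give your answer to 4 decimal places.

0.7529 bits

D(P‖Q) = Σ p·log₂(p/q).
  0.07·log₂(0.07/0.49) = -0.19651
  0.14·log₂(0.14/0.11) = 0.04871
  0.32·log₂(0.32/0.08) = 0.64000
  0.47·log₂(0.47/0.32) = 0.26066
D(P‖Q) = 0.7529 bits.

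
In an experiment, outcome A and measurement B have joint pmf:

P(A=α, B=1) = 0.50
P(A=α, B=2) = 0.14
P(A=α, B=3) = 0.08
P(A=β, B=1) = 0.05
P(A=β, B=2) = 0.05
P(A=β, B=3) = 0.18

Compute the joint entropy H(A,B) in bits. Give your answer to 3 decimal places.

2.066 bits

H(A,B) = −Σ p(x,y)·log₂ p(x,y) over all 6 cells.
  cell (α,1): −0.50·log₂0.50 = 0.5000
  cell (α,2): −0.14·log₂0.14 = 0.3971
  cell (α,3): −0.08·log₂0.08 = 0.2915
  cell (β,1): −0.05·log₂0.05 = 0.2161
  cell (β,2): −0.05·log₂0.05 = 0.2161
  cell (β,3): −0.18·log₂0.18 = 0.4453
Sum = 2.066 bits.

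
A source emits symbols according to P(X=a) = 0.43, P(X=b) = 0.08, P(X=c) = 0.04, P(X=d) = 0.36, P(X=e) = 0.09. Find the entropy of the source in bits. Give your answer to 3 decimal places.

H(X) = −Σ p·log₂ p.
  −(0.43)·log₂(0.43) = 0.5236
  −(0.08)·log₂(0.08) = 0.2915
  −(0.04)·log₂(0.04) = 0.1858
  −(0.36)·log₂(0.36) = 0.5306
  −(0.09)·log₂(0.09) = 0.3127
Sum: 0.5236 + 0.2915 + 0.1858 + 0.5306 + 0.3127 = 1.844 bits.

1.844 bits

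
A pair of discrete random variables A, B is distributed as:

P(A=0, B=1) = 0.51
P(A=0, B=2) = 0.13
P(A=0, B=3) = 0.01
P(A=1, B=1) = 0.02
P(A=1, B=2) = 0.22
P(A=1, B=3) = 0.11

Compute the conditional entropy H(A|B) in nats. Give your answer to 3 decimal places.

Marginals: p(A) = (0.6500, 0.3500), p(B) = (0.5300, 0.3500, 0.1200).
H(A|B) = Σ p(B) · H(A|B=·).
  B=1: p=0.5300, H(A|B=1) = 0.1607
  B=2: p=0.3500, H(A|B=2) = 0.6597
  B=3: p=0.1200, H(A|B=3) = 0.2868
Weighted sum = 0.350 nats.

0.350 nats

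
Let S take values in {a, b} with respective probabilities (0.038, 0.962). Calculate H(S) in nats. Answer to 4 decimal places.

0.1615 nats

H(S) = −Σ p·ln p.
  −(0.038)·ln(0.038) = 0.12427
  −(0.962)·ln(0.962) = 0.03727
Sum: 0.12427 + 0.03727 = 0.1615 nats.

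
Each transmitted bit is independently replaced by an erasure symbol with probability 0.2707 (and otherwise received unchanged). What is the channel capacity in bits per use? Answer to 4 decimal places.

0.7293 bits

Binary erasure channel: capacity C = 1 − ε.
C = 1 − 0.2707 = 0.7293 bits per channel use.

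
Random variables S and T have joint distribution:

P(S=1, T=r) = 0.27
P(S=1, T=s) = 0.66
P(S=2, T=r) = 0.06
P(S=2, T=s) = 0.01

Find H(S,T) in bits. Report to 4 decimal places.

H(S,T) = −Σ p(x,y)·log₂ p(x,y) over all 4 cells.
  cell (1,r): −0.27·log₂0.27 = 0.51002
  cell (1,s): −0.66·log₂0.66 = 0.39564
  cell (2,r): −0.06·log₂0.06 = 0.24353
  cell (2,s): −0.01·log₂0.01 = 0.06644
Sum = 1.2156 bits.

1.2156 bits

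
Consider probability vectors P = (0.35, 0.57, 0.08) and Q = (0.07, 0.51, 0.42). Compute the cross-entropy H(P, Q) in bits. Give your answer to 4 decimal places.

H(P,Q) = −Σ p·log₂ q.
  −0.35·log₂(0.07) = 1.34278
  −0.57·log₂(0.51) = 0.55372
  −0.08·log₂(0.42) = 0.10012
H(P,Q) = 1.9966 bits.

1.9966 bits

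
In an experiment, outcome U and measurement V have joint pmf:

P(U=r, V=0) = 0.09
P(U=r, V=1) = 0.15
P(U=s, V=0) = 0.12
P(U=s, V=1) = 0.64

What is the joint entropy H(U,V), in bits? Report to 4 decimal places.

H(U,V) = −Σ p(x,y)·log₂ p(x,y) over all 4 cells.
  cell (r,0): −0.09·log₂0.09 = 0.31265
  cell (r,1): −0.15·log₂0.15 = 0.41054
  cell (s,0): −0.12·log₂0.12 = 0.36707
  cell (s,1): −0.64·log₂0.64 = 0.41207
Sum = 1.5023 bits.

1.5023 bits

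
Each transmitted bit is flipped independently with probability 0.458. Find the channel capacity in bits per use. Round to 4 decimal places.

0.0051 bits

Binary symmetric channel: C = 1 − h₂(ε) where h₂ is the binary entropy function.
h₂(0.458) = −0.458·log₂0.458 − 0.542·log₂0.542 = 0.9949.
C = 1 − 0.9949 = 0.0051 bits per channel use.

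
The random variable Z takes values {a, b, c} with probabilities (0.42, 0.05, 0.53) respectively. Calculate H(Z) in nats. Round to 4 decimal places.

H(Z) = −Σ p·ln p.
  −(0.42)·ln(0.42) = 0.36435
  −(0.05)·ln(0.05) = 0.14979
  −(0.53)·ln(0.53) = 0.33649
Sum: 0.36435 + 0.14979 + 0.33649 = 0.8506 nats.

0.8506 nats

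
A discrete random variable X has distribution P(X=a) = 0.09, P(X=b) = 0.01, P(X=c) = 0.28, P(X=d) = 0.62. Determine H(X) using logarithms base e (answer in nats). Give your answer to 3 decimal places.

H(X) = −Σ p·ln p.
  −(0.09)·ln(0.09) = 0.2167
  −(0.01)·ln(0.01) = 0.0461
  −(0.28)·ln(0.28) = 0.3564
  −(0.62)·ln(0.62) = 0.2964
Sum: 0.2167 + 0.0461 + 0.3564 + 0.2964 = 0.916 nats.

0.916 nats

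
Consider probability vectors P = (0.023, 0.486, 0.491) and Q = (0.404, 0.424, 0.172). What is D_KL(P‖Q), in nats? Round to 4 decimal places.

0.5154 nats

D(P‖Q) = Σ p·ln(p/q).
  0.023·ln(0.023/0.404) = -0.06592
  0.486·ln(0.486/0.424) = 0.06633
  0.491·ln(0.491/0.172) = 0.51503
D(P‖Q) = 0.5154 nats.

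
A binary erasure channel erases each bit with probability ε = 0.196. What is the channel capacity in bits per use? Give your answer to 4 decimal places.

0.8040 bits

Binary erasure channel: capacity C = 1 − ε.
C = 1 − 0.196 = 0.8040 bits per channel use.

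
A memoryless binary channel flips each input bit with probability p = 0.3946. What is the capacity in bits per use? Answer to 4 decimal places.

0.0323 bits

Binary symmetric channel: C = 1 − h₂(ε) where h₂ is the binary entropy function.
h₂(0.3946) = −0.3946·log₂0.3946 − 0.6054·log₂0.6054 = 0.9677.
C = 1 − 0.9677 = 0.0323 bits per channel use.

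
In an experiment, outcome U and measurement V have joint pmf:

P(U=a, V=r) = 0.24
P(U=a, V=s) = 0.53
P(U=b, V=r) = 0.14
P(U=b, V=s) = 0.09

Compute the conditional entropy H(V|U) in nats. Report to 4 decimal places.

Chain rule: H(V|U) = H(U,V) − H(U).
Marginals: p(U) = (0.7700, 0.2300), p(V) = (0.3800, 0.6200).
H(U,V) = 1.1710 nats; H(U) = 0.5393 nats.
H(V|U) = 1.1710 − 0.5393 = 0.6317 nats.

0.6317 nats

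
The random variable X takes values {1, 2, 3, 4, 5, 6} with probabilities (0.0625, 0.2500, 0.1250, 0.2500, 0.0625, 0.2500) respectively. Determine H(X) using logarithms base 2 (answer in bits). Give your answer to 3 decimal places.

H(X) = −Σ p·log₂ p.
  −(0.0625)·log₂(0.0625) = 0.2500
  −(0.2500)·log₂(0.2500) = 0.5000
  −(0.1250)·log₂(0.1250) = 0.3750
  −(0.2500)·log₂(0.2500) = 0.5000
  −(0.0625)·log₂(0.0625) = 0.2500
  −(0.2500)·log₂(0.2500) = 0.5000
Sum: 0.2500 + 0.5000 + 0.3750 + 0.5000 + 0.2500 + 0.5000 = 2.375 bits.

2.375 bits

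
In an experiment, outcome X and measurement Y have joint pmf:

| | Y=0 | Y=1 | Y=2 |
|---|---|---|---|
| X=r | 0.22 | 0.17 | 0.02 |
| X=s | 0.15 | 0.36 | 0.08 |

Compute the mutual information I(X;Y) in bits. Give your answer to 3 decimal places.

Marginals: p(X) = (0.4100, 0.5900), p(Y) = (0.3700, 0.5300, 0.1000).
I(X;Y) = H(X) + H(Y) − H(X,Y).
H(X) = 0.9765, H(Y) = 1.3484, H(X,Y) = 2.2607.
I(X;Y) = 0.9765 + 1.3484 − 2.2607 = 0.064 bits.

0.064 bits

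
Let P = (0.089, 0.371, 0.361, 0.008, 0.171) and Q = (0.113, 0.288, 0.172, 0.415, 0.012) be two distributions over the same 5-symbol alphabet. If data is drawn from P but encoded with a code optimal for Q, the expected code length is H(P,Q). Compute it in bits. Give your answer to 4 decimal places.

H(P,Q) = −Σ p·log₂ q.
  −0.089·log₂(0.113) = 0.27996
  −0.371·log₂(0.288) = 0.66626
  −0.361·log₂(0.172) = 0.91677
  −0.008·log₂(0.415) = 0.01015
  −0.171·log₂(0.012) = 1.09112
H(P,Q) = 2.9643 bits.

2.9643 bits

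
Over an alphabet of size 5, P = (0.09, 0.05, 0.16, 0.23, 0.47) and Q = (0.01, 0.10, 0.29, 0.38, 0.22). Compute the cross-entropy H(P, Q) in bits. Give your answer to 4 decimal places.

2.3975 bits

H(P,Q) = −Σ p·log₂ q.
  −0.09·log₂(0.01) = 0.59795
  −0.05·log₂(0.10) = 0.16610
  −0.16·log₂(0.29) = 0.28574
  −0.23·log₂(0.38) = 0.32106
  −0.47·log₂(0.22) = 1.02668
H(P,Q) = 2.3975 bits.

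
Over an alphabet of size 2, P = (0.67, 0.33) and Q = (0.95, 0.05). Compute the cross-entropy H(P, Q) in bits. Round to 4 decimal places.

H(P,Q) = −Σ p·log₂ q.
  −0.67·log₂(0.95) = 0.04958
  −0.33·log₂(0.05) = 1.42624
H(P,Q) = 1.4758 bits.

1.4758 bits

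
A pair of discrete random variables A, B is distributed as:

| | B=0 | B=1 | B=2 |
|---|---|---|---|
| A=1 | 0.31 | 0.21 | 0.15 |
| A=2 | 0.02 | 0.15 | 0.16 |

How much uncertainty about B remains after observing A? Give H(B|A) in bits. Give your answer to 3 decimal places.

Marginals: p(A) = (0.6700, 0.3300), p(B) = (0.3300, 0.3600, 0.3100).
H(B|A) = Σ p(A) · H(B|A=·).
  A=1: p=0.6700, H(B|A=1) = 1.5225
  A=2: p=0.3300, H(B|A=2) = 1.2685
Weighted sum = 1.439 bits.

1.439 bits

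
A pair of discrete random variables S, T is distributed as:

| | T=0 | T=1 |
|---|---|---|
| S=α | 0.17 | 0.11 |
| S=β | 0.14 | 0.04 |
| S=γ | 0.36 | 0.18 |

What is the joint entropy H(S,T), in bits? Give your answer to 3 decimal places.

2.344 bits

H(S,T) = −Σ p(x,y)·log₂ p(x,y) over all 6 cells.
  cell (α,0): −0.17·log₂0.17 = 0.4346
  cell (α,1): −0.11·log₂0.11 = 0.3503
  cell (β,0): −0.14·log₂0.14 = 0.3971
  cell (β,1): −0.04·log₂0.04 = 0.1858
  cell (γ,0): −0.36·log₂0.36 = 0.5306
  cell (γ,1): −0.18·log₂0.18 = 0.4453
Sum = 2.344 bits.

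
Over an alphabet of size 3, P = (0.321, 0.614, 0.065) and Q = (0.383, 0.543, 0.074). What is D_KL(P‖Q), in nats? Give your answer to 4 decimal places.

0.0103 nats

D(P‖Q) = Σ p·ln(p/q).
  0.321·ln(0.321/0.383) = -0.05669
  0.614·ln(0.614/0.543) = 0.07545
  0.065·ln(0.065/0.074) = -0.00843
D(P‖Q) = 0.0103 nats.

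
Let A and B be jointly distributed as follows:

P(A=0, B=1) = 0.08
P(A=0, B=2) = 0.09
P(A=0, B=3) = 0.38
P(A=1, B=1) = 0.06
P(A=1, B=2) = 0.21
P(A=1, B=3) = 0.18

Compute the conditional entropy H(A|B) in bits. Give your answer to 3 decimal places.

0.910 bits

Chain rule: H(A|B) = H(A,B) − H(B).
Marginals: p(A) = (0.5500, 0.4500), p(B) = (0.1400, 0.3000, 0.5600).
H(A,B) = 2.2963 bits; H(B) = 1.3866 bits.
H(A|B) = 2.2963 − 1.3866 = 0.910 bits.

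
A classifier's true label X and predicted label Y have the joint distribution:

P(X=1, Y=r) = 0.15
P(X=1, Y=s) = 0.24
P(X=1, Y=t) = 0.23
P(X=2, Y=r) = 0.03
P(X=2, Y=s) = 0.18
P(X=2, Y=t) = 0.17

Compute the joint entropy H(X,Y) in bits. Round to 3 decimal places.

H(X,Y) = −Σ p(x,y)·log₂ p(x,y) over all 6 cells.
  cell (1,r): −0.15·log₂0.15 = 0.4105
  cell (1,s): −0.24·log₂0.24 = 0.4941
  cell (1,t): −0.23·log₂0.23 = 0.4877
  cell (2,r): −0.03·log₂0.03 = 0.1518
  cell (2,s): −0.18·log₂0.18 = 0.4453
  cell (2,t): −0.17·log₂0.17 = 0.4346
Sum = 2.424 bits.

2.424 bits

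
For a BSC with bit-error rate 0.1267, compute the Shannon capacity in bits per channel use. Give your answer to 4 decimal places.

0.4517 bits

Binary symmetric channel: C = 1 − h₂(ε) where h₂ is the binary entropy function.
h₂(0.1267) = −0.1267·log₂0.1267 − 0.8733·log₂0.8733 = 0.5483.
C = 1 − 0.5483 = 0.4517 bits per channel use.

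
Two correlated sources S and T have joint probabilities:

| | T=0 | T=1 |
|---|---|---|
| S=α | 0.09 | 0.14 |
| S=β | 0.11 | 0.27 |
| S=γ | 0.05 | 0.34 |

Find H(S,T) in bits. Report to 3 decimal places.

H(S,T) = −Σ p(x,y)·log₂ p(x,y) over all 6 cells.
  cell (α,0): −0.09·log₂0.09 = 0.3127
  cell (α,1): −0.14·log₂0.14 = 0.3971
  cell (β,0): −0.11·log₂0.11 = 0.3503
  cell (β,1): −0.27·log₂0.27 = 0.5100
  cell (γ,0): −0.05·log₂0.05 = 0.2161
  cell (γ,1): −0.34·log₂0.34 = 0.5292
Sum = 2.315 bits.

2.315 bits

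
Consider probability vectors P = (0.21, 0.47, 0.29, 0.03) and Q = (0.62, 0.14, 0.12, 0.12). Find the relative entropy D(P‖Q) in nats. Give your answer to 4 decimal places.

0.5562 nats

D(P‖Q) = Σ p·ln(p/q).
  0.21·ln(0.21/0.62) = -0.22735
  0.47·ln(0.47/0.14) = 0.56921
  0.29·ln(0.29/0.12) = 0.25589
  0.03·ln(0.03/0.12) = -0.04159
D(P‖Q) = 0.5562 nats.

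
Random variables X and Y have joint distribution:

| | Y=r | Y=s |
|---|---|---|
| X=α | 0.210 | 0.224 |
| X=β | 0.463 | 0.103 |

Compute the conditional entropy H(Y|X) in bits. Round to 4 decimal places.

0.8210 bits

Chain rule: H(Y|X) = H(X,Y) − H(X).
Marginals: p(X) = (0.4340, 0.5660), p(Y) = (0.6730, 0.3270).
H(X,Y) = 1.8084 bits; H(X) = 0.9874 bits.
H(Y|X) = 1.8084 − 0.9874 = 0.8210 bits.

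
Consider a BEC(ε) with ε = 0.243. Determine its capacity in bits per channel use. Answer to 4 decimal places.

0.7570 bits

Binary erasure channel: capacity C = 1 − ε.
C = 1 − 0.243 = 0.7570 bits per channel use.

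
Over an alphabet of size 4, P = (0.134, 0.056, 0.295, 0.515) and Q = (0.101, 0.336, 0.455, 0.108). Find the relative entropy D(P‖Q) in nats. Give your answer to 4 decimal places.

0.6142 nats

D(P‖Q) = Σ p·ln(p/q).
  0.134·ln(0.134/0.101) = 0.03788
  0.056·ln(0.056/0.336) = -0.10034
  0.295·ln(0.295/0.455) = -0.12783
  0.515·ln(0.515/0.108) = 0.80445
D(P‖Q) = 0.6142 nats.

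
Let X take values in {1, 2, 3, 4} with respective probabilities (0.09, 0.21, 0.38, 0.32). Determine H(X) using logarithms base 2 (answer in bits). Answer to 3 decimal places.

1.842 bits

H(X) = −Σ p·log₂ p.
  −(0.09)·log₂(0.09) = 0.3127
  −(0.21)·log₂(0.21) = 0.4728
  −(0.38)·log₂(0.38) = 0.5305
  −(0.32)·log₂(0.32) = 0.5260
Sum: 0.3127 + 0.4728 + 0.5305 + 0.5260 = 1.842 bits.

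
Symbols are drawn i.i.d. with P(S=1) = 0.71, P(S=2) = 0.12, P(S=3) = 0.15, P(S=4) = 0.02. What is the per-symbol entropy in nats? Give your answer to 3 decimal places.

H(S) = −Σ p·ln p.
  −(0.71)·ln(0.71) = 0.2432
  −(0.12)·ln(0.12) = 0.2544
  −(0.15)·ln(0.15) = 0.2846
  −(0.02)·ln(0.02) = 0.0782
Sum: 0.2432 + 0.2544 + 0.2846 + 0.0782 = 0.860 nats.

0.860 nats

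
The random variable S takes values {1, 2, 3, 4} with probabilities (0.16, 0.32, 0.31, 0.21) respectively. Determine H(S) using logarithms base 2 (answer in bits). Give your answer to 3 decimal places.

H(S) = −Σ p·log₂ p.
  −(0.16)·log₂(0.16) = 0.4230
  −(0.32)·log₂(0.32) = 0.5260
  −(0.31)·log₂(0.31) = 0.5238
  −(0.21)·log₂(0.21) = 0.4728
Sum: 0.4230 + 0.5260 + 0.5238 + 0.4728 = 1.946 bits.

1.946 bits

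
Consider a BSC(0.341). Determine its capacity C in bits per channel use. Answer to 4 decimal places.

Binary symmetric channel: C = 1 − h₂(ε) where h₂ is the binary entropy function.
h₂(0.341) = −0.341·log₂0.341 − 0.659·log₂0.659 = 0.9258.
C = 1 − 0.9258 = 0.0742 bits per channel use.

0.0742 bits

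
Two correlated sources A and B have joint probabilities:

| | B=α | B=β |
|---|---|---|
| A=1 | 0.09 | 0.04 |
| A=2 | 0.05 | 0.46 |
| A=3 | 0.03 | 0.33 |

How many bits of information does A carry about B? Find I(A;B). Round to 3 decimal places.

Marginals: p(A) = (0.1300, 0.5100, 0.3600), p(B) = (0.1700, 0.8300).
I(A;B) = H(A) + H(B) − H(A,B).
H(A) = 1.4087, H(B) = 0.6577, H(A,B) = 1.9094.
I(A;B) = 1.4087 + 0.6577 − 1.9094 = 0.157 bits.

0.157 bits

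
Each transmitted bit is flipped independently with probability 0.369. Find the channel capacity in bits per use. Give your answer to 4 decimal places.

Binary symmetric channel: C = 1 − h₂(ε) where h₂ is the binary entropy function.
h₂(0.369) = −0.369·log₂0.369 − 0.631·log₂0.631 = 0.9499.
C = 1 − 0.9499 = 0.0501 bits per channel use.

0.0501 bits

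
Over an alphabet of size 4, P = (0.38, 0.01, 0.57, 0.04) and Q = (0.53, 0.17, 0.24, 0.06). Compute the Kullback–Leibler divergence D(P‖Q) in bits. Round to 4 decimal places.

0.4646 bits

D(P‖Q) = Σ p·log₂(p/q).
  0.38·log₂(0.38/0.53) = -0.18240
  0.01·log₂(0.01/0.17) = -0.04087
  0.57·log₂(0.57/0.24) = 0.71132
  0.04·log₂(0.04/0.06) = -0.02340
D(P‖Q) = 0.4646 bits.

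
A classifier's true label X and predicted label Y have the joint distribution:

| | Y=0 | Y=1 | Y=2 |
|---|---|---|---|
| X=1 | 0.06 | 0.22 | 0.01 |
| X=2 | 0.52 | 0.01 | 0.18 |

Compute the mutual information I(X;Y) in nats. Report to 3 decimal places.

Marginals: p(X) = (0.2900, 0.7100), p(Y) = (0.5800, 0.2300, 0.1900).
I(X;Y) = Σ p(x,y)·ln[p(x,y)/(p(x)p(y))].
  (1,0): 0.06·ln(0.3567) = -0.0618
  (1,1): 0.22·ln(3.2984) = 0.2626
  (1,2): 0.01·ln(0.1815) = -0.0171
  (2,0): 0.52·ln(1.2627) = 0.1213
  (2,1): 0.01·ln(0.0612) = -0.0279
  (2,2): 0.18·ln(1.3343) = 0.0519
Sum = 0.329 nats.

0.329 nats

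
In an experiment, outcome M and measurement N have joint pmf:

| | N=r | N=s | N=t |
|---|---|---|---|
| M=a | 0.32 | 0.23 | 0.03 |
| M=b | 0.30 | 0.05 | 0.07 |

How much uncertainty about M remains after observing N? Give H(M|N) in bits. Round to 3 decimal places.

0.897 bits

Chain rule: H(M|N) = H(M,N) − H(N).
Marginals: p(M) = (0.5800, 0.4200), p(N) = (0.6200, 0.2800, 0.1000).
H(M,N) = 2.1712 bits; H(N) = 1.2740 bits.
H(M|N) = 2.1712 − 1.2740 = 0.897 bits.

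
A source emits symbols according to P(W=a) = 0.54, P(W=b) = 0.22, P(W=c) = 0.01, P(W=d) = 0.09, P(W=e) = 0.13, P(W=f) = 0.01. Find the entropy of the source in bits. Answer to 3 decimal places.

H(W) = −Σ p·log₂ p.
  −(0.54)·log₂(0.54) = 0.4800
  −(0.22)·log₂(0.22) = 0.4806
  −(0.01)·log₂(0.01) = 0.0664
  −(0.09)·log₂(0.09) = 0.3127
  −(0.13)·log₂(0.13) = 0.3826
  −(0.01)·log₂(0.01) = 0.0664
Sum: 0.4800 + 0.4806 + 0.0664 + 0.3127 + 0.3826 + 0.0664 = 1.789 bits.

1.789 bits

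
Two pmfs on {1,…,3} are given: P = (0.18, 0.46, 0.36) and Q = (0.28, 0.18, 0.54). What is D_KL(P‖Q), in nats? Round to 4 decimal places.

D(P‖Q) = Σ p·ln(p/q).
  0.18·ln(0.18/0.28) = -0.07953
  0.46·ln(0.46/0.18) = 0.43160
  0.36·ln(0.36/0.54) = -0.14597
D(P‖Q) = 0.2061 nats.

0.2061 nats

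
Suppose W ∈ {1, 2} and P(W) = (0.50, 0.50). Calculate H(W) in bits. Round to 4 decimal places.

1.0000 bits

H(W) = −Σ p·log₂ p.
  −(0.50)·log₂(0.50) = 0.50000
  −(0.50)·log₂(0.50) = 0.50000
Sum: 0.50000 + 0.50000 = 1.0000 bits.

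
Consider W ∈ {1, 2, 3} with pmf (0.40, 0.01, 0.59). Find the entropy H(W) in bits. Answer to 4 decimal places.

H(W) = −Σ p·log₂ p.
  −(0.40)·log₂(0.40) = 0.52877
  −(0.01)·log₂(0.01) = 0.06644
  −(0.59)·log₂(0.59) = 0.44912
Sum: 0.52877 + 0.06644 + 0.44912 = 1.0443 bits.

1.0443 bits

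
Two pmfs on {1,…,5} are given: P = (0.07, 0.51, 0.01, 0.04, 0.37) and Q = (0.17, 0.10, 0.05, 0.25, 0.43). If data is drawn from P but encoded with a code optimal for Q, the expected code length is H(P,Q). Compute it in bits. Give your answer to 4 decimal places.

2.4469 bits

H(P,Q) = −Σ p·log₂ q.
  −0.07·log₂(0.17) = 0.17895
  −0.51·log₂(0.10) = 1.69418
  −0.01·log₂(0.05) = 0.04322
  −0.04·log₂(0.25) = 0.08000
  −0.37·log₂(0.43) = 0.45051
H(P,Q) = 2.4469 bits.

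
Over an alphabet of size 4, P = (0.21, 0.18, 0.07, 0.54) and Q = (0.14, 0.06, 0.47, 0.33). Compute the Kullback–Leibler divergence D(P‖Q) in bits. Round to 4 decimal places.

D(P‖Q) = Σ p·log₂(p/q).
  0.21·log₂(0.21/0.14) = 0.12284
  0.18·log₂(0.18/0.06) = 0.28529
  0.07·log₂(0.07/0.47) = -0.19231
  0.54·log₂(0.54/0.33) = 0.38367
D(P‖Q) = 0.5995 bits.

0.5995 bits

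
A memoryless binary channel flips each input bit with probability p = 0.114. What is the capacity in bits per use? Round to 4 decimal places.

Binary symmetric channel: C = 1 − h₂(ε) where h₂ is the binary entropy function.
h₂(0.114) = −0.114·log₂0.114 − 0.886·log₂0.886 = 0.5119.
C = 1 − 0.5119 = 0.4881 bits per channel use.

0.4881 bits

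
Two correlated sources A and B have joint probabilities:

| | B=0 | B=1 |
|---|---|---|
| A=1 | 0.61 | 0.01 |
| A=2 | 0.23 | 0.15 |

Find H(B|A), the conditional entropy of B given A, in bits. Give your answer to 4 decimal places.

0.4416 bits

Marginals: p(A) = (0.6200, 0.3800), p(B) = (0.8400, 0.1600).
H(B|A) = Σ p(A) · H(B|A=·).
  A=1: p=0.6200, H(B|A=1) = 0.1191
  A=2: p=0.3800, H(B|A=2) = 0.9678
Weighted sum = 0.4416 bits.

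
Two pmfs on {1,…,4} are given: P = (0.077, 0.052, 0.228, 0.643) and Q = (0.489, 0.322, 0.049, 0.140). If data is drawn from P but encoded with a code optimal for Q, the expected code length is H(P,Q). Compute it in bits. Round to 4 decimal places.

H(P,Q) = −Σ p·log₂ q.
  −0.077·log₂(0.489) = 0.07947
  −0.052·log₂(0.322) = 0.08501
  −0.228·log₂(0.049) = 0.99204
  −0.643·log₂(0.140) = 1.82387
H(P,Q) = 2.9804 bits.

2.9804 bits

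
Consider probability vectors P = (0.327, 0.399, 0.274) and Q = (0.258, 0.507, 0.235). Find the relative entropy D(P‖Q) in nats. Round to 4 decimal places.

0.0240 nats

D(P‖Q) = Σ p·ln(p/q).
  0.327·ln(0.327/0.258) = 0.07750
  0.399·ln(0.399/0.507) = -0.09558
  0.274·ln(0.274/0.235) = 0.04207
D(P‖Q) = 0.0240 nats.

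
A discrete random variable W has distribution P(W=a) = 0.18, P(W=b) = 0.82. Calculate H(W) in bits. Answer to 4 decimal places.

0.6801 bits

H(W) = −Σ p·log₂ p.
  −(0.18)·log₂(0.18) = 0.44531
  −(0.82)·log₂(0.82) = 0.23477
Sum: 0.44531 + 0.23477 = 0.6801 bits.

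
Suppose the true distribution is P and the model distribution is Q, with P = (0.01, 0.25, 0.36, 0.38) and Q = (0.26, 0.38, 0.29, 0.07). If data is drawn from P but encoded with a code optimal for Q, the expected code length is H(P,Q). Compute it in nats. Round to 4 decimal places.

1.7115 nats

H(P,Q) = −Σ p·ln q.
  −0.01·ln(0.26) = 0.01347
  −0.25·ln(0.38) = 0.24190
  −0.36·ln(0.29) = 0.44563
  −0.38·ln(0.07) = 1.01052
H(P,Q) = 1.7115 nats.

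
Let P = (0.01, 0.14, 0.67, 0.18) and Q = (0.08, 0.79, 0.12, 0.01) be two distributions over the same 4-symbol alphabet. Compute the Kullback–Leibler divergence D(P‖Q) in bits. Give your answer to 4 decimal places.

2.0334 bits

D(P‖Q) = Σ p·log₂(p/q).
  0.01·log₂(0.01/0.08) = -0.03000
  0.14·log₂(0.14/0.79) = -0.34950
  0.67·log₂(0.67/0.12) = 1.66235
  0.18·log₂(0.18/0.01) = 0.75059
D(P‖Q) = 2.0334 bits.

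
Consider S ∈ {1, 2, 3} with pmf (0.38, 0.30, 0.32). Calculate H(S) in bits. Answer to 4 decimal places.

1.5776 bits

H(S) = −Σ p·log₂ p.
  −(0.38)·log₂(0.38) = 0.53045
  −(0.30)·log₂(0.30) = 0.52109
  −(0.32)·log₂(0.32) = 0.52603
Sum: 0.53045 + 0.52109 + 0.52603 = 1.5776 bits.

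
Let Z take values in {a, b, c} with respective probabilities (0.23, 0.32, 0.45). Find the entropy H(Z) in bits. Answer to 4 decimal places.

H(Z) = −Σ p·log₂ p.
  −(0.23)·log₂(0.23) = 0.48767
  −(0.32)·log₂(0.32) = 0.52603
  −(0.45)·log₂(0.45) = 0.51840
Sum: 0.48767 + 0.52603 + 0.51840 = 1.5321 bits.

1.5321 bits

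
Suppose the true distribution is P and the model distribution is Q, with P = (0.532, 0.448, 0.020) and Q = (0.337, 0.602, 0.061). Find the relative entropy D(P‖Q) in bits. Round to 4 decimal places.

0.1273 bits

D(P‖Q) = Σ p·log₂(p/q).
  0.532·log₂(0.532/0.337) = 0.35042
  0.448·log₂(0.448/0.602) = -0.19097
  0.020·log₂(0.020/0.061) = -0.03218
D(P‖Q) = 0.1273 bits.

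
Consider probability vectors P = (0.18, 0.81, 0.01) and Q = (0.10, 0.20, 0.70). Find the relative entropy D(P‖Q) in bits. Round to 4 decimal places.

1.7259 bits

D(P‖Q) = Σ p·log₂(p/q).
  0.18·log₂(0.18/0.10) = 0.15264
  0.81·log₂(0.81/0.20) = 1.63452
  0.01·log₂(0.01/0.70) = -0.06129
D(P‖Q) = 1.7259 bits.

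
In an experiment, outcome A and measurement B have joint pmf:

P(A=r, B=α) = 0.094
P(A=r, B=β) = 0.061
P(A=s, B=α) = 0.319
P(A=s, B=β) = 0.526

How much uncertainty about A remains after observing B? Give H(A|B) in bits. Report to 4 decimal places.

Marginals: p(A) = (0.1550, 0.8450), p(B) = (0.4130, 0.5870).
H(A|B) = Σ p(B) · H(A|B=·).
  B=α: p=0.4130, H(A|B=α) = 0.7738
  B=β: p=0.5870, H(A|B=β) = 0.4813
Weighted sum = 0.6021 bits.

0.6021 bits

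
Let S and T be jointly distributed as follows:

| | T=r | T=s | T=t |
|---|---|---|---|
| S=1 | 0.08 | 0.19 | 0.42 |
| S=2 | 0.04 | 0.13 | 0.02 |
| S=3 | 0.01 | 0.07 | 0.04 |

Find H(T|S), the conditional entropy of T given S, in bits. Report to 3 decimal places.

Chain rule: H(T|S) = H(S,T) − H(S).
Marginals: p(S) = (0.6900, 0.1900, 0.1200), p(T) = (0.1300, 0.3900, 0.4800).
H(S,T) = 2.4744 bits; H(S) = 1.1917 bits.
H(T|S) = 2.4744 − 1.1917 = 1.283 bits.

1.283 bits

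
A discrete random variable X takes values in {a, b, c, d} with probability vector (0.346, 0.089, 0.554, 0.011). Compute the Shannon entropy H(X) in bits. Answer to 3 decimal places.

1.384 bits

H(X) = −Σ p·log₂ p.
  −(0.346)·log₂(0.346) = 0.5298
  −(0.089)·log₂(0.089) = 0.3106
  −(0.554)·log₂(0.554) = 0.4720
  −(0.011)·log₂(0.011) = 0.0716
Sum: 0.5298 + 0.3106 + 0.4720 + 0.0716 = 1.384 bits.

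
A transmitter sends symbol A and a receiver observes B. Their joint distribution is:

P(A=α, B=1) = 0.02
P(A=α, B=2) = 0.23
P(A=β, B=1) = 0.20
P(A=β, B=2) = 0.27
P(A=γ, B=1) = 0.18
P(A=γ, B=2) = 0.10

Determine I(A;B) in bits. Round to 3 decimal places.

Marginals: p(A) = (0.2500, 0.4700, 0.2800), p(B) = (0.4000, 0.6000).
I(A;B) = Σ p(x,y)·log₂[p(x,y)/(p(x)p(y))].
  (α,1): 0.02·log₂(0.2000) = -0.0464
  (α,2): 0.23·log₂(1.5333) = 0.1418
  (β,1): 0.20·log₂(1.0638) = 0.0179
  (β,2): 0.27·log₂(0.9574) = -0.0169
  (γ,1): 0.18·log₂(1.6071) = 0.1232
  (γ,2): 0.10·log₂(0.5952) = -0.0748
Sum = 0.145 bits.

0.145 bits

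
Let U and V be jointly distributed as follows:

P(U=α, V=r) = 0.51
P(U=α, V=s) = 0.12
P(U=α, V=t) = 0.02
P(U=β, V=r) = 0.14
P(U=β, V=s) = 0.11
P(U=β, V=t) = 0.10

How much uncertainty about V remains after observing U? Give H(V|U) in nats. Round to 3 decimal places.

Marginals: p(U) = (0.6500, 0.3500), p(V) = (0.6500, 0.2300, 0.1200).
H(V|U) = Σ p(U) · H(V|U=·).
  U=α: p=0.6500, H(V|U=α) = 0.6093
  U=β: p=0.3500, H(V|U=β) = 1.0882
Weighted sum = 0.777 nats.

0.777 nats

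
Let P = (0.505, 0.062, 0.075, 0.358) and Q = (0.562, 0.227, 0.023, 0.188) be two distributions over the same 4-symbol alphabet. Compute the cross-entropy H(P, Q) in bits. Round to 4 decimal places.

1.8238 bits

H(P,Q) = −Σ p·log₂ q.
  −0.505·log₂(0.562) = 0.41984
  −0.062·log₂(0.227) = 0.13263
  −0.075·log₂(0.023) = 0.40817
  −0.358·log₂(0.188) = 0.86321
H(P,Q) = 1.8238 bits.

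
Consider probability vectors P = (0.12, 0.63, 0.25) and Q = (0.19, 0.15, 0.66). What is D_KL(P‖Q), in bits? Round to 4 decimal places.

D(P‖Q) = Σ p·log₂(p/q).
  0.12·log₂(0.12/0.19) = -0.07956
  0.63·log₂(0.63/0.15) = 1.30435
  0.25·log₂(0.25/0.66) = -0.35013
D(P‖Q) = 0.8747 bits.

0.8747 bits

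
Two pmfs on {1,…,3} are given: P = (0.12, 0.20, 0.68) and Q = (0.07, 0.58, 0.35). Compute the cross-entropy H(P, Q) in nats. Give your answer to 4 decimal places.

H(P,Q) = −Σ p·ln q.
  −0.12·ln(0.07) = 0.31911
  −0.20·ln(0.58) = 0.10895
  −0.68·ln(0.35) = 0.71388
H(P,Q) = 1.1419 nats.

1.1419 nats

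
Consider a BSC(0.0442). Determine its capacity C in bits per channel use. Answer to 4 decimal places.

Binary symmetric channel: C = 1 − h₂(ε) where h₂ is the binary entropy function.
h₂(0.0442) = −0.0442·log₂0.0442 − 0.9558·log₂0.9558 = 0.2612.
C = 1 − 0.2612 = 0.7388 bits per channel use.

0.7388 bits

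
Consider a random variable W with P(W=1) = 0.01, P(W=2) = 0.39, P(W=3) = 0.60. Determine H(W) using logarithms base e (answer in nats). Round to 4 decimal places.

H(W) = −Σ p·ln p.
  −(0.01)·ln(0.01) = 0.04605
  −(0.39)·ln(0.39) = 0.36723
  −(0.60)·ln(0.60) = 0.30650
Sum: 0.04605 + 0.36723 + 0.30650 = 0.7198 nats.

0.7198 nats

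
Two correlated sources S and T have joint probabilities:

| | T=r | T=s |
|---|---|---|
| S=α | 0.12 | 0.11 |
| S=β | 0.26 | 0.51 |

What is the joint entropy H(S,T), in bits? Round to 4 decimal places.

H(S,T) = −Σ p(x,y)·log₂ p(x,y) over all 4 cells.
  cell (α,r): −0.12·log₂0.12 = 0.36707
  cell (α,s): −0.11·log₂0.11 = 0.35029
  cell (β,r): −0.26·log₂0.26 = 0.50529
  cell (β,s): −0.51·log₂0.51 = 0.49543
Sum = 1.7181 bits.

1.7181 bits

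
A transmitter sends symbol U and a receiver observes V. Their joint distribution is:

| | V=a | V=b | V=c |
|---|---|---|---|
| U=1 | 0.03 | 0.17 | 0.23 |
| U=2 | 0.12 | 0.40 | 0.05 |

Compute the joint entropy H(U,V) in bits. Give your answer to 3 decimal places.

2.186 bits

H(U,V) = −Σ p(x,y)·log₂ p(x,y) over all 6 cells.
  cell (1,a): −0.03·log₂0.03 = 0.1518
  cell (1,b): −0.17·log₂0.17 = 0.4346
  cell (1,c): −0.23·log₂0.23 = 0.4877
  cell (2,a): −0.12·log₂0.12 = 0.3671
  cell (2,b): −0.40·log₂0.40 = 0.5288
  cell (2,c): −0.05·log₂0.05 = 0.2161
Sum = 2.186 bits.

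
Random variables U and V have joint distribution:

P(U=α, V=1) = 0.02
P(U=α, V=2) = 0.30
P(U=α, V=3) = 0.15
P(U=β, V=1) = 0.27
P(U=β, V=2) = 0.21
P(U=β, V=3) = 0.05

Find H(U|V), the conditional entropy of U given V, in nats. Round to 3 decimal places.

0.531 nats

Chain rule: H(U|V) = H(U,V) − H(V).
Marginals: p(U) = (0.4700, 0.5300), p(V) = (0.2900, 0.5100, 0.2000).
H(U,V) = 1.5550 nats; H(V) = 1.0243 nats.
H(U|V) = 1.5550 − 1.0243 = 0.531 nats.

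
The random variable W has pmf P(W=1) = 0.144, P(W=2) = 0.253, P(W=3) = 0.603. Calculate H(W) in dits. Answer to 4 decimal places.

H(W) = −Σ p·log₁₀ p.
  −(0.144)·log₁₀(0.144) = 0.12120
  −(0.253)·log₁₀(0.253) = 0.15101
  −(0.603)·log₁₀(0.603) = 0.13247
Sum: 0.12120 + 0.15101 + 0.13247 = 0.4047 dits.

0.4047 dits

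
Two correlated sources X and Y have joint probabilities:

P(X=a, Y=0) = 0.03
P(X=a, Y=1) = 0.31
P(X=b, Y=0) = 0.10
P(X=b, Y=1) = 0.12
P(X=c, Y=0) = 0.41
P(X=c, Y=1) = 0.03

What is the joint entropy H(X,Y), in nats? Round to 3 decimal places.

1.424 nats

H(X,Y) = −Σ p(x,y)·ln p(x,y) over all 6 cells.
  cell (a,0): −0.03·ln0.03 = 0.1052
  cell (a,1): −0.31·ln0.31 = 0.3631
  cell (b,0): −0.10·ln0.10 = 0.2303
  cell (b,1): −0.12·ln0.12 = 0.2544
  cell (c,0): −0.41·ln0.41 = 0.3656
  cell (c,1): −0.03·ln0.03 = 0.1052
Sum = 1.424 nats.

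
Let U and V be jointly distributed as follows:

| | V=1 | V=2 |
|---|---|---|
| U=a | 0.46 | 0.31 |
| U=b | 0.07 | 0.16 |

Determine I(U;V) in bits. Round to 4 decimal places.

Marginals: p(U) = (0.7700, 0.2300), p(V) = (0.5300, 0.4700).
I(U;V) = Σ p(x,y)·log₂[p(x,y)/(p(x)p(y))].
  (a,1): 0.46·log₂(1.1272) = 0.07945
  (a,2): 0.31·log₂(0.8566) = -0.06923
  (b,1): 0.07·log₂(0.5742) = -0.05602
  (b,2): 0.16·log₂(1.4801) = 0.09051
Sum = 0.0447 bits.

0.0447 bits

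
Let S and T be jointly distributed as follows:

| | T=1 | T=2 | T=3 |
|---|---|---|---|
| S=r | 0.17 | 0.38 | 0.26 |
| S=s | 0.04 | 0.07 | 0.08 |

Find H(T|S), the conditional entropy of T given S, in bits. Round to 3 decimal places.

1.515 bits

Marginals: p(S) = (0.8100, 0.1900), p(T) = (0.2100, 0.4500, 0.3400).
H(T|S) = Σ p(S) · H(T|S=·).
  S=r: p=0.8100, H(T|S=r) = 1.5112
  S=s: p=0.1900, H(T|S=s) = 1.5294
Weighted sum = 1.515 bits.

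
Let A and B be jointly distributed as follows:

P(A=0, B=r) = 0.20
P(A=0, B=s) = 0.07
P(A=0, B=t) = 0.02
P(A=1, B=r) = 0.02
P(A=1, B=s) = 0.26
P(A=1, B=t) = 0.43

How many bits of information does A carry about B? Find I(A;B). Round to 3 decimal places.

0.408 bits

Marginals: p(A) = (0.2900, 0.7100), p(B) = (0.2200, 0.3300, 0.4500).
I(A;B) = Σ p(x,y)·log₂[p(x,y)/(p(x)p(y))].
  (0,r): 0.20·log₂(3.1348) = 0.3297
  (0,s): 0.07·log₂(0.7315) = -0.0316
  (0,t): 0.02·log₂(0.1533) = -0.0541
  (1,r): 0.02·log₂(0.1280) = -0.0593
  (1,s): 0.26·log₂(1.1097) = 0.0390
  (1,t): 0.43·log₂(1.3459) = 0.1843
Sum = 0.408 bits.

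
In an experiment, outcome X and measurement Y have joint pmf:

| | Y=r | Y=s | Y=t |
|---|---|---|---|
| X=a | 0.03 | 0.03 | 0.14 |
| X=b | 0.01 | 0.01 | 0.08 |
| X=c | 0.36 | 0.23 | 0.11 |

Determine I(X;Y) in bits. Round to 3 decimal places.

0.230 bits

Marginals: p(X) = (0.2000, 0.1000, 0.7000), p(Y) = (0.4000, 0.2700, 0.3300).
I(X;Y) = H(X) + H(Y) − H(X,Y).
H(X) = 1.1568, H(Y) = 1.5666, H(X,Y) = 2.4936.
I(X;Y) = 1.1568 + 1.5666 − 2.4936 = 0.230 bits.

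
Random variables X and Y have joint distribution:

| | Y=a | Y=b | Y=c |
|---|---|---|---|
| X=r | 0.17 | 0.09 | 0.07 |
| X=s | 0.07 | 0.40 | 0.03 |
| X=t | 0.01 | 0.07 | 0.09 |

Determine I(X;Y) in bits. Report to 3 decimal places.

0.274 bits

Marginals: p(X) = (0.3300, 0.5000, 0.1700), p(Y) = (0.2500, 0.5600, 0.1900).
I(X;Y) = H(X) + H(Y) − H(X,Y).
H(X) = 1.4624, H(Y) = 1.4237, H(X,Y) = 2.6125.
I(X;Y) = 1.4624 + 1.4237 − 2.6125 = 0.274 bits.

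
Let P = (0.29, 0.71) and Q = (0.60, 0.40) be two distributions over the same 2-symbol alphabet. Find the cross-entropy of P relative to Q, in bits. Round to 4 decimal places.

1.1523 bits

H(P,Q) = −Σ p·log₂ q.
  −0.29·log₂(0.60) = 0.21372
  −0.71·log₂(0.40) = 0.93857
H(P,Q) = 1.1523 bits.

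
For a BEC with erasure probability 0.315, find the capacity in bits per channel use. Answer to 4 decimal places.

0.6850 bits

Binary erasure channel: capacity C = 1 − ε.
C = 1 − 0.315 = 0.6850 bits per channel use.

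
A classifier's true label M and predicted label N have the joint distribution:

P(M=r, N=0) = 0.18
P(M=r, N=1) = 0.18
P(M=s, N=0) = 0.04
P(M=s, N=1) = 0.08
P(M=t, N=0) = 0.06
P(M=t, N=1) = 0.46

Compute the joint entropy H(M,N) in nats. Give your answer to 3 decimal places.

1.474 nats

H(M,N) = −Σ p(x,y)·ln p(x,y) over all 6 cells.
  cell (r,0): −0.18·ln0.18 = 0.3087
  cell (r,1): −0.18·ln0.18 = 0.3087
  cell (s,0): −0.04·ln0.04 = 0.1288
  cell (s,1): −0.08·ln0.08 = 0.2021
  cell (t,0): −0.06·ln0.06 = 0.1688
  cell (t,1): −0.46·ln0.46 = 0.3572
Sum = 1.474 nats.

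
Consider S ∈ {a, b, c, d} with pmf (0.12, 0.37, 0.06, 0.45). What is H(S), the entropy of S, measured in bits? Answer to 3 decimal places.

H(S) = −Σ p·log₂ p.
  −(0.12)·log₂(0.12) = 0.3671
  −(0.37)·log₂(0.37) = 0.5307
  −(0.06)·log₂(0.06) = 0.2435
  −(0.45)·log₂(0.45) = 0.5184
Sum: 0.3671 + 0.5307 + 0.2435 + 0.5184 = 1.660 bits.

1.660 bits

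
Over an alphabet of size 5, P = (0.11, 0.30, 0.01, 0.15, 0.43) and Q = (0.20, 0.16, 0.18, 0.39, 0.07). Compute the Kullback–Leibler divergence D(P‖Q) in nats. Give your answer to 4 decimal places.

0.7312 nats

D(P‖Q) = Σ p·ln(p/q).
  0.11·ln(0.11/0.20) = -0.06576
  0.30·ln(0.30/0.16) = 0.18858
  0.01·ln(0.01/0.18) = -0.02890
  0.15·ln(0.15/0.39) = -0.14333
  0.43·ln(0.43/0.07) = 0.78057
D(P‖Q) = 0.7312 nats.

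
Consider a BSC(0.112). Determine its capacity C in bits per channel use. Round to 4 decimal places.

0.4941 bits

Binary symmetric channel: C = 1 − h₂(ε) where h₂ is the binary entropy function.
h₂(0.112) = −0.112·log₂0.112 − 0.888·log₂0.888 = 0.5059.
C = 1 − 0.5059 = 0.4941 bits per channel use.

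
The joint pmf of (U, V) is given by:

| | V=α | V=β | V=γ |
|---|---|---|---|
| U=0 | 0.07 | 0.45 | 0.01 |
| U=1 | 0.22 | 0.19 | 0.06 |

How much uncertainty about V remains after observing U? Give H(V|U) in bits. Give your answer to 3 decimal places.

Chain rule: H(V|U) = H(U,V) − H(U).
Marginals: p(U) = (0.5300, 0.4700), p(V) = (0.2900, 0.6400, 0.0700).
H(U,V) = 2.0327 bits; H(U) = 0.9974 bits.
H(V|U) = 2.0327 − 0.9974 = 1.035 bits.

1.035 bits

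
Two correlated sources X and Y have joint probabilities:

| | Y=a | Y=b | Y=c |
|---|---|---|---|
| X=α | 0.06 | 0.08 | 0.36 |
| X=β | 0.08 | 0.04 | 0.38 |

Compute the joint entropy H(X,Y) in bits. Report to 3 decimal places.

H(X,Y) = −Σ p(x,y)·log₂ p(x,y) over all 6 cells.
  cell (α,a): −0.06·log₂0.06 = 0.2435
  cell (α,b): −0.08·log₂0.08 = 0.2915
  cell (α,c): −0.36·log₂0.36 = 0.5306
  cell (β,a): −0.08·log₂0.08 = 0.2915
  cell (β,b): −0.04·log₂0.04 = 0.1858
  cell (β,c): −0.38·log₂0.38 = 0.5305
Sum = 2.073 bits.

2.073 bits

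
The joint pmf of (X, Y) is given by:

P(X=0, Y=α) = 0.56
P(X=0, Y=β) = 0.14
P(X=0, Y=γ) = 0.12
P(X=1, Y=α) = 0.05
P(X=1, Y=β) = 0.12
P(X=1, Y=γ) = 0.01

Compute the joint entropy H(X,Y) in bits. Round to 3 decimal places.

H(X,Y) = −Σ p(x,y)·log₂ p(x,y) over all 6 cells.
  cell (0,α): −0.56·log₂0.56 = 0.4684
  cell (0,β): −0.14·log₂0.14 = 0.3971
  cell (0,γ): −0.12·log₂0.12 = 0.3671
  cell (1,α): −0.05·log₂0.05 = 0.2161
  cell (1,β): −0.12·log₂0.12 = 0.3671
  cell (1,γ): −0.01·log₂0.01 = 0.0664
Sum = 1.882 bits.

1.882 bits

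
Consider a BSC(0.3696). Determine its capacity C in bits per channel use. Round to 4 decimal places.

Binary symmetric channel: C = 1 − h₂(ε) where h₂ is the binary entropy function.
h₂(0.3696) = −0.3696·log₂0.3696 − 0.6304·log₂0.6304 = 0.9504.
C = 1 − 0.9504 = 0.0496 bits per channel use.

0.0496 bits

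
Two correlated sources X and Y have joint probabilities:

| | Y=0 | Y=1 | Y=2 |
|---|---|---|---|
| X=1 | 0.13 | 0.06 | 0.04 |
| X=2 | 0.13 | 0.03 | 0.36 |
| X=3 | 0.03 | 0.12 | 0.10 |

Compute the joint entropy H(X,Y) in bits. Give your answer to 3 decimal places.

H(X,Y) = −Σ p(x,y)·log₂ p(x,y) over all 9 cells.
  cell (1,0): −0.13·log₂0.13 = 0.3826
  cell (1,1): −0.06·log₂0.06 = 0.2435
  cell (1,2): −0.04·log₂0.04 = 0.1858
  cell (2,0): −0.13·log₂0.13 = 0.3826
  cell (2,1): −0.03·log₂0.03 = 0.1518
  cell (2,2): −0.36·log₂0.36 = 0.5306
  cell (3,0): −0.03·log₂0.03 = 0.1518
  cell (3,1): −0.12·log₂0.12 = 0.3671
  cell (3,2): −0.10·log₂0.10 = 0.3322
Sum = 2.728 bits.

2.728 bits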